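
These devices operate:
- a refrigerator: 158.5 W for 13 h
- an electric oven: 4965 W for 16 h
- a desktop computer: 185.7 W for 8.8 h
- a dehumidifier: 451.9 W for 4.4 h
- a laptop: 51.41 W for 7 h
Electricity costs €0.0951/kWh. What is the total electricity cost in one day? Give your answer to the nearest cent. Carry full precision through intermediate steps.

refrigerator: 158.5 W × 13 h = 2,060 Wh = 2.061 kWh
electric oven: 4965 W × 16 h = 79,440 Wh = 79.44 kWh
desktop computer: 185.7 W × 8.8 h = 1,634 Wh = 1.634 kWh
dehumidifier: 451.9 W × 4.4 h = 1,988 Wh = 1.988 kWh
laptop: 51.41 W × 7 h = 360 Wh = 0.3599 kWh
Total energy = 2.061 + 79.44 + 1.634 + 1.988 + 0.3599 = 85.48 kWh
Cost = 85.48 kWh × €0.0951 = €8.13

€8.13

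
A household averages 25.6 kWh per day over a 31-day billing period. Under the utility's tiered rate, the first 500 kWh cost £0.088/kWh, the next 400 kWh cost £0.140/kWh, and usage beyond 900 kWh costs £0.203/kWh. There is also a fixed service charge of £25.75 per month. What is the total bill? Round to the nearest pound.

£111

Usage = 25.6 kWh/day × 31 days = 793.6 kWh
First 500 kWh × £0.088 = £44.00
Next 293.6 kWh × £0.140 = £41.10
Remaining tier: 0 kWh (not reached)
Energy charge = £85.10; + service £25.75 = £110.85 ≈ £111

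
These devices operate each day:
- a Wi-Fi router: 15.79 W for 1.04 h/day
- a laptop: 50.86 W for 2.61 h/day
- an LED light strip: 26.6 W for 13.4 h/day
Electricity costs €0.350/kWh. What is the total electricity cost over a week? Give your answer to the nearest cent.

Wi-Fi router: 15.79 W × 1.04 h × 7 d = 115 Wh = 0.115 kWh
laptop: 50.86 W × 2.61 h × 7 d = 929 Wh = 0.9292 kWh
LED light strip: 26.6 W × 13.4 h × 7 d = 2,495 Wh = 2.495 kWh
Total energy = 0.115 + 0.9292 + 2.495 = 3.539 kWh
Cost = 3.539 kWh × €0.350 = €1.24

€1.24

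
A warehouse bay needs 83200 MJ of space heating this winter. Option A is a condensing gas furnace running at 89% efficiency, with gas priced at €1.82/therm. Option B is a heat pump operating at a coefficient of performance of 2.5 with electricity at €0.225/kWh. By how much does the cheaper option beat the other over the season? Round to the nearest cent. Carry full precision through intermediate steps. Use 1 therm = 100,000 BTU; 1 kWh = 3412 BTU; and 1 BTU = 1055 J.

€467.50

Heat load = 83200 MJ = 83,200,000,000 J / 1055 = 78,862,559 BTU
Gas: input = 78,862,559 / 0.89 = 88,609,617 BTU = 886.1 therm → 886.1 × €1.82 = €1,612.70
Heat pump: 78,862,559 BTU / 3412 = 23,110 kWh heat; / 2.5 = 9,245 kWh in → × €0.225 = €2,080.20
Difference = |€1,612.70 − €2,080.20| = €467.50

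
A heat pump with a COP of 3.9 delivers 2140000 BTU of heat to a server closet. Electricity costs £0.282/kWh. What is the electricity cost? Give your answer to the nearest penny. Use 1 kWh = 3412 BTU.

Heat delivered = 2,140,000 BTU / 3412 = 627.2 kWh
Electrical input = 627.2 kWh / 3.9 = 160.8 kWh
Cost = 160.8 × £0.282/kWh = £45.35

£45.35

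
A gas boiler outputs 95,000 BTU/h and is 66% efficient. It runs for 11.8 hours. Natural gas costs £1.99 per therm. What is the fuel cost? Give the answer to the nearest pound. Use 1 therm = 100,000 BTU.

Heat delivered = 95,000 BTU/h × 11.8 h = 1,121,000 BTU
Gas input = 1,121,000 / 0.66 = 1,698,485 BTU
= 1,698,485 / 100,000 = 16.98 therm
Cost = 16.98 × £1.99/therm = £33.80 ≈ £34

£34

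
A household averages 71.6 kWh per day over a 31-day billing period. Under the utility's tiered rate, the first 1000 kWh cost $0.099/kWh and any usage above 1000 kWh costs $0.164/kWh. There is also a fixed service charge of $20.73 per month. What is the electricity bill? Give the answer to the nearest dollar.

$320

Usage = 71.6 kWh/day × 31 days = 2219.6 kWh
First 1000 kWh × $0.099 = $99.00
Remaining 1219.6 kWh × $0.164 = $200.01
Energy charge = $299.01; + service $20.73 = $319.74 ≈ $320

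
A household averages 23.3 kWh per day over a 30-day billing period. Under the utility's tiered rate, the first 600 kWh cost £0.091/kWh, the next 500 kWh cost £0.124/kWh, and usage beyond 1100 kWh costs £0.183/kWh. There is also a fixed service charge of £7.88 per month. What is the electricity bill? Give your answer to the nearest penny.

Usage = 23.3 kWh/day × 30 days = 699 kWh
First 600 kWh × £0.091 = £54.60
Next 99 kWh × £0.124 = £12.28
Remaining tier: 0 kWh (not reached)
Energy charge = £66.88; + service £7.88 = £74.76

£74.76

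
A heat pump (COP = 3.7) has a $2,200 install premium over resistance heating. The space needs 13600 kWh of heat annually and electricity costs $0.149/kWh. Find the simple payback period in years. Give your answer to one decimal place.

Resistance: 13600 kWh × $0.149 = $2,026.40/yr
Heat pump: 13600 / 3.7 = 3676 kWh in → × $0.149 = $547.68/yr
Annual savings = $1,478.72
Payback = $2,200 / $1,478.72 = 1.49 years

1.5 years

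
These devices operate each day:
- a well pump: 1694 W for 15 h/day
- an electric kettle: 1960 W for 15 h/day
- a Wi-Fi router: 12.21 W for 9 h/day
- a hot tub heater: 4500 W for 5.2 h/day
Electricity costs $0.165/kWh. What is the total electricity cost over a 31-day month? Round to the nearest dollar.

$401

well pump: 1694 W × 15 h × 31 d = 787,710 Wh = 787.7 kWh
electric kettle: 1960 W × 15 h × 31 d = 911,400 Wh = 911.4 kWh
Wi-Fi router: 12.21 W × 9 h × 31 d = 3,407 Wh = 3.407 kWh
hot tub heater: 4500 W × 5.2 h × 31 d = 725,400 Wh = 725.4 kWh
Total energy = 787.7 + 911.4 + 3.407 + 725.4 = 2,428 kWh
Cost = 2,428 kWh × $0.165 = $400.61 ≈ $401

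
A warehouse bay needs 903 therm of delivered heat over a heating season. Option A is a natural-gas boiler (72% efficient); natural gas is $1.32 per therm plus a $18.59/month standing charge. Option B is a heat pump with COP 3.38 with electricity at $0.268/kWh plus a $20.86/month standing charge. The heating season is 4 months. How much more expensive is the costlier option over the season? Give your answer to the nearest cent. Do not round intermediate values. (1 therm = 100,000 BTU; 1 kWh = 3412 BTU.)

Heat load = 903 therm × 100,000 = 90,300,000 BTU
Gas: input = 90,300,000 / 0.72 = 125,416,667 BTU = 1,254 therm → 1,254 × $1.32 = $1,655.50; + 4 × $18.59 standing = $1,729.86
Heat pump: 90,300,000 BTU / 3412 = 26,470 kWh heat; / 3.38 = 7,830 kWh in → × $0.268 = $2,098.44; + 4 × $20.86 standing = $2,181.88
Difference = |$1,729.86 − $2,181.88| = $452.02

$452.02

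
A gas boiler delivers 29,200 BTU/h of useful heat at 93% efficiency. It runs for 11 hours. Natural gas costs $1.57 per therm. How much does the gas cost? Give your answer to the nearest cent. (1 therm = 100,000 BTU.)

$5.42

Heat delivered = 29,200 BTU/h × 11 h = 321,200 BTU
Gas input = 321,200 / 0.93 = 345,376 BTU
= 345,376 / 100,000 = 3.454 therm
Cost = 3.454 × $1.57/therm = $5.42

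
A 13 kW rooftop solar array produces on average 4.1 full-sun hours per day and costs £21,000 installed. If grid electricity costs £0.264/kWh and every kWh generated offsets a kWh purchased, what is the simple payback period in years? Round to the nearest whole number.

4 years

Daily generation = 13 kW × 4.1 h = 53.3 kWh
Annual generation = 53.3 × 365 = 19454 kWh
Annual savings = 19454 × £0.264 = £5,135.99
Payback = £21,000 / £5,135.99 = 4.09 years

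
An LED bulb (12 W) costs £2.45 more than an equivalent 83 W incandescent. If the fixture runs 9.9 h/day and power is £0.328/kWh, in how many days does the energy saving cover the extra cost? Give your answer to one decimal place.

10.6 days

Power saved = 83 − 12 = 71 W
Daily energy saved = 71 W × 9.9 h = 702.9 Wh = 0.7029 kWh
Daily savings = 0.7029 × £0.328 = £0.2306
Payback = £2.45 / £0.2306 per day = 10.63 days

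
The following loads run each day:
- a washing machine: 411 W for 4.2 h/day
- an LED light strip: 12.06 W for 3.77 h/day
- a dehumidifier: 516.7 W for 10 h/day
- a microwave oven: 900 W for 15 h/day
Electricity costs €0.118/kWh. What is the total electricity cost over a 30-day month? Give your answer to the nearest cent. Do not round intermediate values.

€72.35

washing machine: 411 W × 4.2 h × 30 d = 51,786 Wh = 51.79 kWh
LED light strip: 12.06 W × 3.77 h × 30 d = 1,364 Wh = 1.364 kWh
dehumidifier: 516.7 W × 10 h × 30 d = 155,010 Wh = 155 kWh
microwave oven: 900 W × 15 h × 30 d = 405,000 Wh = 405 kWh
Total energy = 51.79 + 1.364 + 155 + 405 = 613.2 kWh
Cost = 613.2 kWh × €0.118 = €72.35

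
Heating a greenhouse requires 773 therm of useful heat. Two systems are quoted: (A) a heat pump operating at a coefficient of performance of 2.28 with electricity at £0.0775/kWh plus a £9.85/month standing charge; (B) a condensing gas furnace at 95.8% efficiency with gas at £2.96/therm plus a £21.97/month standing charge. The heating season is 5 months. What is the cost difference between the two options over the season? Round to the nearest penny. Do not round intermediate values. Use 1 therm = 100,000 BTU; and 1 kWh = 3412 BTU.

£1678.91

Heat load = 773 therm × 100,000 = 77,300,000 BTU
Gas: input = 77,300,000 / 0.958 = 80,688,935 BTU = 806.9 therm → 806.9 × £2.96 = £2,388.39; + 5 × £21.97 standing = £2,498.24
Heat pump: 77,300,000 BTU / 3412 = 22,660 kWh heat; / 2.28 = 9,937 kWh in → × £0.0775 = £770.08; + 5 × £9.85 standing = £819.33
Difference = |£2,498.24 − £819.33| = £1,678.91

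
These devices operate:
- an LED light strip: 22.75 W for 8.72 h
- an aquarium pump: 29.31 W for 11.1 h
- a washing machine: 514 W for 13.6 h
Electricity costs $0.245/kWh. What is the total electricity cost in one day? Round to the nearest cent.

LED light strip: 22.75 W × 8.72 h = 198 Wh = 0.1984 kWh
aquarium pump: 29.31 W × 11.1 h = 325 Wh = 0.3253 kWh
washing machine: 514 W × 13.6 h = 6,990 Wh = 6.99 kWh
Total energy = 0.1984 + 0.3253 + 6.99 = 7.514 kWh
Cost = 7.514 kWh × $0.245 = $1.84

$1.84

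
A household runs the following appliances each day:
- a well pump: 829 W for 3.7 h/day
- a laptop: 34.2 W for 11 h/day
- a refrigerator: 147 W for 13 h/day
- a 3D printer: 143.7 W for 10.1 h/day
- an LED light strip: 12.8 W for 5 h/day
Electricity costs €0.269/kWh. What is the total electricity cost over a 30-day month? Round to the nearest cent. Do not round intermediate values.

€55.44

well pump: 829 W × 3.7 h × 30 d = 92,019 Wh = 92.02 kWh
laptop: 34.2 W × 11 h × 30 d = 11,286 Wh = 11.29 kWh
refrigerator: 147 W × 13 h × 30 d = 57,330 Wh = 57.33 kWh
3D printer: 143.7 W × 10.1 h × 30 d = 43,541 Wh = 43.54 kWh
LED light strip: 12.8 W × 5 h × 30 d = 1,920 Wh = 1.92 kWh
Total energy = 92.02 + 11.29 + 57.33 + 43.54 + 1.92 = 206.1 kWh
Cost = 206.1 kWh × €0.269 = €55.44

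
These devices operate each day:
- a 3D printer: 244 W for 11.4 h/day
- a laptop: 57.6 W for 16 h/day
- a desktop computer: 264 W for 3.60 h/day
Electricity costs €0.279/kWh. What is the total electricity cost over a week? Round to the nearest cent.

3D printer: 244 W × 11.4 h × 7 d = 19,471 Wh = 19.47 kWh
laptop: 57.6 W × 16 h × 7 d = 6,451 Wh = 6.451 kWh
desktop computer: 264 W × 3.60 h × 7 d = 6,653 Wh = 6.653 kWh
Total energy = 19.47 + 6.451 + 6.653 = 32.58 kWh
Cost = 32.58 kWh × €0.279 = €9.09

€9.09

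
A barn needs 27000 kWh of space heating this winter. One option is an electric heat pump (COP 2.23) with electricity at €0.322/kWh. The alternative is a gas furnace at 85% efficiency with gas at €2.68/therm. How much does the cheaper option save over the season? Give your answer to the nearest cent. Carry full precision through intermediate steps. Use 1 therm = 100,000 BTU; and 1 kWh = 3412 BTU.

Heat load = 27000 kWh × 3412 = 92,124,000 BTU
Gas: input = 92,124,000 / 0.85 = 108,381,176 BTU = 1,084 therm → 1,084 × €2.68 = €2,904.62
Heat pump: 92,124,000 BTU / 3412 = 27,000 kWh heat; / 2.23 = 12,110 kWh in → × €0.322 = €3,898.65
Difference = |€2,904.62 − €3,898.65| = €994.04

€994.04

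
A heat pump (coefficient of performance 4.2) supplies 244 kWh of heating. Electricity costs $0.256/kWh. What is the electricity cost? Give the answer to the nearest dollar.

$15

Electrical input = 244 kWh / 4.2 = 58.1 kWh
Cost = 58.1 × $0.256/kWh = $14.87 ≈ $15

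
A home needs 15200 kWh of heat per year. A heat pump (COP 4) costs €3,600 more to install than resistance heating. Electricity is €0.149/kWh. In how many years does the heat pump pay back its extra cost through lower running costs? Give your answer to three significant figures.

Resistance: 15200 kWh × €0.149 = €2,264.80/yr
Heat pump: 15200 / 4 = 3800 kWh in → × €0.149 = €566.20/yr
Annual savings = €1,698.60
Payback = €3,600 / €1,698.60 = 2.12 years

2.12 years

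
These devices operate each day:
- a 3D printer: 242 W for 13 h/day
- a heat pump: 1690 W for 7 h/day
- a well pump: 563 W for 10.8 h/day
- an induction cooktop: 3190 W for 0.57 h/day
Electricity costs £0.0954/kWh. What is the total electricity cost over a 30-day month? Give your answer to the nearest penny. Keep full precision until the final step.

£65.47

3D printer: 242 W × 13 h × 30 d = 94,380 Wh = 94.38 kWh
heat pump: 1690 W × 7 h × 30 d = 354,900 Wh = 354.9 kWh
well pump: 563 W × 10.8 h × 30 d = 182,412 Wh = 182.4 kWh
induction cooktop: 3190 W × 0.57 h × 30 d = 54,549 Wh = 54.55 kWh
Total energy = 94.38 + 354.9 + 182.4 + 54.55 = 686.2 kWh
Cost = 686.2 kWh × £0.0954 = £65.47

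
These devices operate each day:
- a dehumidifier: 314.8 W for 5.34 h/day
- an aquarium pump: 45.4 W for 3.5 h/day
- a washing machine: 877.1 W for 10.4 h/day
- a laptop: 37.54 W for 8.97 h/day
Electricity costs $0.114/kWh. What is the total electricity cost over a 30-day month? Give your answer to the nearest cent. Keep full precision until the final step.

dehumidifier: 314.8 W × 5.34 h × 30 d = 50,431 Wh = 50.43 kWh
aquarium pump: 45.4 W × 3.5 h × 30 d = 4,767 Wh = 4.767 kWh
washing machine: 877.1 W × 10.4 h × 30 d = 273,655 Wh = 273.7 kWh
laptop: 37.54 W × 8.97 h × 30 d = 10,102 Wh = 10.1 kWh
Total energy = 50.43 + 4.767 + 273.7 + 10.1 = 339 kWh
Cost = 339 kWh × $0.114 = $38.64

$38.64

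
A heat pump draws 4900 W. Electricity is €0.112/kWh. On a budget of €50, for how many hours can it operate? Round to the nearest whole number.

Energy budget = €50 / €0.112 per kWh = 446.4 kWh = 446,429 Wh
Runtime = 446,429 Wh / 4900 W = 91.11 h

91 h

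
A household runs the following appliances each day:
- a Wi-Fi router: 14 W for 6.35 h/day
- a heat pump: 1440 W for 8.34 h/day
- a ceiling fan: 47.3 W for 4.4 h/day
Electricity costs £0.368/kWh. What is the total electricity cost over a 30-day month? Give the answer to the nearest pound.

£136

Wi-Fi router: 14 W × 6.35 h × 30 d = 2,667 Wh = 2.667 kWh
heat pump: 1440 W × 8.34 h × 30 d = 360,288 Wh = 360.3 kWh
ceiling fan: 47.3 W × 4.4 h × 30 d = 6,244 Wh = 6.244 kWh
Total energy = 2.667 + 360.3 + 6.244 = 369.2 kWh
Cost = 369.2 kWh × £0.368 = £135.87 ≈ £136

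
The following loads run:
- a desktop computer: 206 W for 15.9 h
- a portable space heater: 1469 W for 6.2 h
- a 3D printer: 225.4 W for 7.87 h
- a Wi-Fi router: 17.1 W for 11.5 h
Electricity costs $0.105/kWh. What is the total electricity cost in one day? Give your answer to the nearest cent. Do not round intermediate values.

$1.51

desktop computer: 206 W × 15.9 h = 3,275 Wh = 3.275 kWh
portable space heater: 1469 W × 6.2 h = 9,108 Wh = 9.108 kWh
3D printer: 225.4 W × 7.87 h = 1,774 Wh = 1.774 kWh
Wi-Fi router: 17.1 W × 11.5 h = 197 Wh = 0.1967 kWh
Total energy = 3.275 + 9.108 + 1.774 + 0.1967 = 14.35 kWh
Cost = 14.35 kWh × $0.105 = $1.51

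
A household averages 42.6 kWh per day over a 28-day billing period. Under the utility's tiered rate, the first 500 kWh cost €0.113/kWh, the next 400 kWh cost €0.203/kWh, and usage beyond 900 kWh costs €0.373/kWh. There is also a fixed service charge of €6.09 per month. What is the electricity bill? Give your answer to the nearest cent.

€253.00

Usage = 42.6 kWh/day × 28 days = 1192.8 kWh
First 500 kWh × €0.113 = €56.50
Next 400 kWh × €0.203 = €81.20
Remaining 292.8 kWh × €0.373 = €109.21
Energy charge = €246.91; + service €6.09 = €253.00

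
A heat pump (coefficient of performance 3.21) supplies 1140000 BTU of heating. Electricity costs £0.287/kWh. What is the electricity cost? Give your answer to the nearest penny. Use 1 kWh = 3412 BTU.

Heat delivered = 1,140,000 BTU / 3412 = 334.1 kWh
Electrical input = 334.1 kWh / 3.21 = 104.1 kWh
Cost = 104.1 × £0.287/kWh = £29.87

£29.87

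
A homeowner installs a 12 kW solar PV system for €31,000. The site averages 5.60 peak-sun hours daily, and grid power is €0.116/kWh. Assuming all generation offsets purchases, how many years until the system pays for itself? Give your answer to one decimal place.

Daily generation = 12 kW × 5.60 h = 67.2 kWh
Annual generation = 67.2 × 365 = 24528 kWh
Annual savings = 24528 × €0.116 = €2,845.25
Payback = €31,000 / €2,845.25 = 10.9 years

10.9 years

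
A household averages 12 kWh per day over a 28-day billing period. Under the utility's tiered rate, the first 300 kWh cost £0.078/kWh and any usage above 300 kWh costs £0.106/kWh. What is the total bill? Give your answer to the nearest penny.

Usage = 12 kWh/day × 28 days = 336 kWh
First 300 kWh × £0.078 = £23.40
Remaining 36 kWh × £0.106 = £3.82
Total = £27.22

£27.22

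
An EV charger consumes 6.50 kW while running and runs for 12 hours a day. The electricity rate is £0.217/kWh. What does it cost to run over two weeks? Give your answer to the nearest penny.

Energy = 6500 W × 12 h/day × 14 days = 1,092,000 Wh = 1,092 kWh
Cost = 1,092 kWh × £0.217/kWh = £236.96

£236.96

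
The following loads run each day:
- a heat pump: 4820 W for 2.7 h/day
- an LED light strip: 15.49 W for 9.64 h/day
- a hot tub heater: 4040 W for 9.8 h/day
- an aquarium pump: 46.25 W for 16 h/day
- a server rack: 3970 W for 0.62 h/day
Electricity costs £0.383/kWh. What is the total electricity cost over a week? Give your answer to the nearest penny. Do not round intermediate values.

£150.02

heat pump: 4820 W × 2.7 h × 7 d = 91,098 Wh = 91.1 kWh
LED light strip: 15.49 W × 9.64 h × 7 d = 1,045 Wh = 1.045 kWh
hot tub heater: 4040 W × 9.8 h × 7 d = 277,144 Wh = 277.1 kWh
aquarium pump: 46.25 W × 16 h × 7 d = 5,180 Wh = 5.18 kWh
server rack: 3970 W × 0.62 h × 7 d = 17,230 Wh = 17.23 kWh
Total energy = 91.1 + 1.045 + 277.1 + 5.18 + 17.23 = 391.7 kWh
Cost = 391.7 kWh × £0.383 = £150.02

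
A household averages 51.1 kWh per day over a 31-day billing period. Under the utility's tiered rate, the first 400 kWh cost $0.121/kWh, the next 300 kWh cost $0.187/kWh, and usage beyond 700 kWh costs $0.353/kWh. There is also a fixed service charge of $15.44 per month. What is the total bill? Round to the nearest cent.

$432.03

Usage = 51.1 kWh/day × 31 days = 1584.1 kWh
First 400 kWh × $0.121 = $48.40
Next 300 kWh × $0.187 = $56.10
Remaining 884.1 kWh × $0.353 = $312.09
Energy charge = $416.59; + service $15.44 = $432.03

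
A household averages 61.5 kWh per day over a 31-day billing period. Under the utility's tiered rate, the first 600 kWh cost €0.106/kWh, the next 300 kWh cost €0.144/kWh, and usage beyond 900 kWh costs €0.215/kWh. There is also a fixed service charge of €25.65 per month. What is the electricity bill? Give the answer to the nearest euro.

Usage = 61.5 kWh/day × 31 days = 1906.5 kWh
First 600 kWh × €0.106 = €63.60
Next 300 kWh × €0.144 = €43.20
Remaining 1006.5 kWh × €0.215 = €216.40
Energy charge = €323.20; + service €25.65 = €348.85 ≈ €349

€349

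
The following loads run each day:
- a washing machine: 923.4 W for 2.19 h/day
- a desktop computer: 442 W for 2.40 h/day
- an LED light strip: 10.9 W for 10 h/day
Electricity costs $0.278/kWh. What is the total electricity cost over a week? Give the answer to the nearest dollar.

washing machine: 923.4 W × 2.19 h × 7 d = 14,156 Wh = 14.16 kWh
desktop computer: 442 W × 2.40 h × 7 d = 7,426 Wh = 7.426 kWh
LED light strip: 10.9 W × 10 h × 7 d = 763 Wh = 0.763 kWh
Total energy = 14.16 + 7.426 + 0.763 = 22.34 kWh
Cost = 22.34 kWh × $0.278 = $6.21 ≈ $6

$6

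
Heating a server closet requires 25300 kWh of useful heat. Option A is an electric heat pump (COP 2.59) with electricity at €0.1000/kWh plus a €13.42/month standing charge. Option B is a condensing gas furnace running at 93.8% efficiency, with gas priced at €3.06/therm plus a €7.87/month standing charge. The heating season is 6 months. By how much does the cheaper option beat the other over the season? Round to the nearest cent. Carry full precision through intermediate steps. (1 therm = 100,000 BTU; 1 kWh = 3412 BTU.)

Heat load = 25300 kWh × 3412 = 86,323,600 BTU
Gas: input = 86,323,600 / 0.938 = 92,029,424 BTU = 920.3 therm → 920.3 × €3.06 = €2,816.10; + 6 × €7.87 standing = €2,863.32
Heat pump: 86,323,600 BTU / 3412 = 25,300 kWh heat; / 2.59 = 9,768 kWh in → × €0.1000 = €976.83; + 6 × €13.42 standing = €1,057.35
Difference = |€2,863.32 − €1,057.35| = €1,805.97

€1805.97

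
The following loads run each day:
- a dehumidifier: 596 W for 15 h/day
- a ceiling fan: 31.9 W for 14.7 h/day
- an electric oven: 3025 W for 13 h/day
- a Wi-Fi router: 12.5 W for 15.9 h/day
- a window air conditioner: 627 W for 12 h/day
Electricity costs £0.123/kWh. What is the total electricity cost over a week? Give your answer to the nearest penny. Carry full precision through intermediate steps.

£48.61

dehumidifier: 596 W × 15 h × 7 d = 62,580 Wh = 62.58 kWh
ceiling fan: 31.9 W × 14.7 h × 7 d = 3,283 Wh = 3.283 kWh
electric oven: 3025 W × 13 h × 7 d = 275,275 Wh = 275.3 kWh
Wi-Fi router: 12.5 W × 15.9 h × 7 d = 1,391 Wh = 1.391 kWh
window air conditioner: 627 W × 12 h × 7 d = 52,668 Wh = 52.67 kWh
Total energy = 62.58 + 3.283 + 275.3 + 1.391 + 52.67 = 395.2 kWh
Cost = 395.2 kWh × £0.123 = £48.61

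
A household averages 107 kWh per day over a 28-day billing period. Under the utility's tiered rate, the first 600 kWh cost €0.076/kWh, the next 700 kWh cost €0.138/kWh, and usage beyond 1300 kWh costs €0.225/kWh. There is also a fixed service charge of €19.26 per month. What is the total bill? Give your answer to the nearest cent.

€543.06

Usage = 107 kWh/day × 28 days = 2996 kWh
First 600 kWh × €0.076 = €45.60
Next 700 kWh × €0.138 = €96.60
Remaining 1696 kWh × €0.225 = €381.60
Energy charge = €523.80; + service €19.26 = €543.06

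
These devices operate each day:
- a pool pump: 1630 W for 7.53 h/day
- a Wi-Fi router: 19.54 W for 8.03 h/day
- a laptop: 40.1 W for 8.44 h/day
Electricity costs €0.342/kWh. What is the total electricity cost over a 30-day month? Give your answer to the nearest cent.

€131.01

pool pump: 1630 W × 7.53 h × 30 d = 368,217 Wh = 368.2 kWh
Wi-Fi router: 19.54 W × 8.03 h × 30 d = 4,707 Wh = 4.707 kWh
laptop: 40.1 W × 8.44 h × 30 d = 10,153 Wh = 10.15 kWh
Total energy = 368.2 + 4.707 + 10.15 = 383.1 kWh
Cost = 383.1 kWh × €0.342 = €131.01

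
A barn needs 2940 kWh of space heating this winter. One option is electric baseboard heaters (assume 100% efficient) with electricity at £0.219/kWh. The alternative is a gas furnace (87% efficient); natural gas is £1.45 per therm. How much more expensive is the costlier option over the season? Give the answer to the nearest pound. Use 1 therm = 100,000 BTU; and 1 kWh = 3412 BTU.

£477

Heat load = 2940 kWh × 3412 = 10,031,280 BTU
Gas: input = 10,031,280 / 0.87 = 11,530,207 BTU = 115.3 therm → 115.3 × £1.45 = £167.19
Electric: 10,031,280 BTU / 3412 = 2,940 kWh → × £0.219 = £643.86
Difference = |£167.19 − £643.86| = £476.67 ≈ £477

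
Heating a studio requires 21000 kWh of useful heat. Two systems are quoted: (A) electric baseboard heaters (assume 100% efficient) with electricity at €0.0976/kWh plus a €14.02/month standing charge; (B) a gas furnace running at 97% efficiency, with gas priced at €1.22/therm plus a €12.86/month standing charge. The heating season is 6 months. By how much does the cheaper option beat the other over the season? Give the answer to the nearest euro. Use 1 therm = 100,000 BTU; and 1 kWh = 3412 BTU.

€1155

Heat load = 21000 kWh × 3412 = 71,652,000 BTU
Gas: input = 71,652,000 / 0.97 = 73,868,041 BTU = 738.7 therm → 738.7 × €1.22 = €901.19; + 6 × €12.86 standing = €978.35
Electric: 71,652,000 BTU / 3412 = 21,000 kWh → × €0.0976 = €2,049.60; + 6 × €14.02 standing = €2,133.72
Difference = |€978.35 − €2,133.72| = €1,155.37 ≈ €1155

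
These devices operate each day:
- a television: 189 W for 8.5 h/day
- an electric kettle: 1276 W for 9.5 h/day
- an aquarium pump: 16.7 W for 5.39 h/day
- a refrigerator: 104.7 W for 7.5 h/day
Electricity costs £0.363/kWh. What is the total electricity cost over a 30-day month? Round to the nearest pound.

television: 189 W × 8.5 h × 30 d = 48,195 Wh = 48.2 kWh
electric kettle: 1276 W × 9.5 h × 30 d = 363,660 Wh = 363.7 kWh
aquarium pump: 16.7 W × 5.39 h × 30 d = 2,700 Wh = 2.7 kWh
refrigerator: 104.7 W × 7.5 h × 30 d = 23,558 Wh = 23.56 kWh
Total energy = 48.2 + 363.7 + 2.7 + 23.56 = 438.1 kWh
Cost = 438.1 kWh × £0.363 = £159.03 ≈ £159

£159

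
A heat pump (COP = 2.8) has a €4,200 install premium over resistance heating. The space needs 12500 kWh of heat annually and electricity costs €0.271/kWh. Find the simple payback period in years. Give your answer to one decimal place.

Resistance: 12500 kWh × €0.271 = €3,387.50/yr
Heat pump: 12500 / 2.8 = 4464 kWh in → × €0.271 = €1,209.82/yr
Annual savings = €2,177.68
Payback = €4,200 / €2,177.68 = 1.93 years

1.9 years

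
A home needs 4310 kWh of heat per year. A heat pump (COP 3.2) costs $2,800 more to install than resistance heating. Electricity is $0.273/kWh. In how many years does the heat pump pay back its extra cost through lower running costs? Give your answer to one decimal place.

3.5 years

Resistance: 4310 kWh × $0.273 = $1,176.63/yr
Heat pump: 4310 / 3.2 = 1347 kWh in → × $0.273 = $367.70/yr
Annual savings = $808.93
Payback = $2,800 / $808.93 = 3.46 years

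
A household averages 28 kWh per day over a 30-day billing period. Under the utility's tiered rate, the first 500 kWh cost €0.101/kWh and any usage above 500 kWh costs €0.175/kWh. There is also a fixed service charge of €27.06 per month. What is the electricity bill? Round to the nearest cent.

Usage = 28 kWh/day × 30 days = 840 kWh
First 500 kWh × €0.101 = €50.50
Remaining 340 kWh × €0.175 = €59.50
Energy charge = €110.00; + service €27.06 = €137.06

€137.06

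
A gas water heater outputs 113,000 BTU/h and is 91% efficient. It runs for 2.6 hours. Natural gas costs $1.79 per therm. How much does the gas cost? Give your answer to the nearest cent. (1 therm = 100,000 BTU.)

Heat delivered = 113,000 BTU/h × 2.6 h = 293,800 BTU
Gas input = 293,800 / 0.91 = 322,857 BTU
= 322,857 / 100,000 = 3.229 therm
Cost = 3.229 × $1.79/therm = $5.78

$5.78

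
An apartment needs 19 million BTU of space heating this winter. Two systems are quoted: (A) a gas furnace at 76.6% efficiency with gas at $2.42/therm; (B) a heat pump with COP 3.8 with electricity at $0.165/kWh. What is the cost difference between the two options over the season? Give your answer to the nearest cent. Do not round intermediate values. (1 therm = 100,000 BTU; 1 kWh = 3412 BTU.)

Heat load = 19 × 10⁶ BTU = 19,000,000 BTU
Gas: input = 19,000,000 / 0.766 = 24,804,178 BTU = 248 therm → 248 × $2.42 = $600.26
Heat pump: 19,000,000 BTU / 3412 = 5,569 kWh heat; / 3.8 = 1,465 kWh in → × $0.165 = $241.79
Difference = |$600.26 − $241.79| = $358.47

$358.47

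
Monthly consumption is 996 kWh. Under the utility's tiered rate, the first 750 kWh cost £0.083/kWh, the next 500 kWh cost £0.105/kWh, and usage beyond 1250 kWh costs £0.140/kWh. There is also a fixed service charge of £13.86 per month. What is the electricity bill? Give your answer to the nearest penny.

£101.94

First 750 kWh × £0.083 = £62.25
Next 246 kWh × £0.105 = £25.83
Remaining tier: 0 kWh (not reached)
Energy charge = £88.08; + service £13.86 = £101.94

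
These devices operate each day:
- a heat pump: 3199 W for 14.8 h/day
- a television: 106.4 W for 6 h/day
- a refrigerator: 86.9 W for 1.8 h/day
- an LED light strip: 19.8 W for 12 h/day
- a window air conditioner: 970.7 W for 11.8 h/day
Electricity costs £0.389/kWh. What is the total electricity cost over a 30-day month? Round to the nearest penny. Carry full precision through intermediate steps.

heat pump: 3199 W × 14.8 h × 30 d = 1,420,356 Wh = 1,420 kWh
television: 106.4 W × 6 h × 30 d = 19,152 Wh = 19.15 kWh
refrigerator: 86.9 W × 1.8 h × 30 d = 4,693 Wh = 4.693 kWh
LED light strip: 19.8 W × 12 h × 30 d = 7,128 Wh = 7.128 kWh
window air conditioner: 970.7 W × 11.8 h × 30 d = 343,628 Wh = 343.6 kWh
Total energy = 1,420 + 19.15 + 4.693 + 7.128 + 343.6 = 1,795 kWh
Cost = 1,795 kWh × £0.389 = £698.24

£698.24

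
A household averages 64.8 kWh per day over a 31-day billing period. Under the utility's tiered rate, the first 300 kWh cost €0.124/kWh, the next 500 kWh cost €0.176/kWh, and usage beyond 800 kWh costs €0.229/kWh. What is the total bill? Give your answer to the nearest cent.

Usage = 64.8 kWh/day × 31 days = 2008.8 kWh
First 300 kWh × €0.124 = €37.20
Next 500 kWh × €0.176 = €88.00
Remaining 1208.8 kWh × €0.229 = €276.82
Total = €402.02

€402.02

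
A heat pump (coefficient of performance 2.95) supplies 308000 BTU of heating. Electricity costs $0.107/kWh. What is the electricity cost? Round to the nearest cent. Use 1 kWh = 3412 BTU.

$3.27

Heat delivered = 308,000 BTU / 3412 = 90.27 kWh
Electrical input = 90.27 kWh / 2.95 = 30.6 kWh
Cost = 30.6 × $0.107/kWh = $3.27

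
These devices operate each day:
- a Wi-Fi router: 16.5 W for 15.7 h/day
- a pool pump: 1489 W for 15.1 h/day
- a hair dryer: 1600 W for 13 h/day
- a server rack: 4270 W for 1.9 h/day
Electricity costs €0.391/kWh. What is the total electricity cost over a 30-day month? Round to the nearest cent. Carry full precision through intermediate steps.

€605.92

Wi-Fi router: 16.5 W × 15.7 h × 30 d = 7,772 Wh = 7.771 kWh
pool pump: 1489 W × 15.1 h × 30 d = 674,517 Wh = 674.5 kWh
hair dryer: 1600 W × 13 h × 30 d = 624,000 Wh = 624 kWh
server rack: 4270 W × 1.9 h × 30 d = 243,390 Wh = 243.4 kWh
Total energy = 7.771 + 674.5 + 624 + 243.4 = 1,550 kWh
Cost = 1,550 kWh × €0.391 = €605.92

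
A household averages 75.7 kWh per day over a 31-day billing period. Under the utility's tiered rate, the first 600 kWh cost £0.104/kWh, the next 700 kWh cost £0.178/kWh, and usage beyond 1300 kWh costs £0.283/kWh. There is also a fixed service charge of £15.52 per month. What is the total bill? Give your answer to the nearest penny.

Usage = 75.7 kWh/day × 31 days = 2346.7 kWh
First 600 kWh × £0.104 = £62.40
Next 700 kWh × £0.178 = £124.60
Remaining 1046.7 kWh × £0.283 = £296.22
Energy charge = £483.22; + service £15.52 = £498.74

£498.74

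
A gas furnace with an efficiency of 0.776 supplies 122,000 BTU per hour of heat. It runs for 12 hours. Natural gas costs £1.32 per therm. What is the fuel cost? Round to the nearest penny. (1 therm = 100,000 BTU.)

£24.90

Heat delivered = 122,000 BTU/h × 12 h = 1,464,000 BTU
Gas input = 1,464,000 / 0.776 = 1,886,598 BTU
= 1,886,598 / 100,000 = 18.87 therm
Cost = 18.87 × £1.32/therm = £24.90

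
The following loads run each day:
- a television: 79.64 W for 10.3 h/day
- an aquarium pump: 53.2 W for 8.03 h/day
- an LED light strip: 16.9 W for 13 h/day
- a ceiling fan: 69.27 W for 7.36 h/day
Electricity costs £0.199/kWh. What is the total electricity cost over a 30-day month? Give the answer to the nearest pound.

£12

television: 79.64 W × 10.3 h × 30 d = 24,609 Wh = 24.61 kWh
aquarium pump: 53.2 W × 8.03 h × 30 d = 12,816 Wh = 12.82 kWh
LED light strip: 16.9 W × 13 h × 30 d = 6,591 Wh = 6.591 kWh
ceiling fan: 69.27 W × 7.36 h × 30 d = 15,295 Wh = 15.29 kWh
Total energy = 24.61 + 12.82 + 6.591 + 15.29 = 59.31 kWh
Cost = 59.31 kWh × £0.199 = £11.80 ≈ £12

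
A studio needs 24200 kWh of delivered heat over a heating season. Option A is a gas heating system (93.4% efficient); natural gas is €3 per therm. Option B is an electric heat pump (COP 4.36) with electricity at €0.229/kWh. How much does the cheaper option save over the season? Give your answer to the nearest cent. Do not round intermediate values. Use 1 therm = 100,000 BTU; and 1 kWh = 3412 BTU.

€1381.10

Heat load = 24200 kWh × 3412 = 82,570,400 BTU
Gas: input = 82,570,400 / 0.934 = 88,405,139 BTU = 884.1 therm → 884.1 × €3 = €2,652.15
Heat pump: 82,570,400 BTU / 3412 = 24,200 kWh heat; / 4.36 = 5,550 kWh in → × €0.229 = €1,271.06
Difference = |€2,652.15 − €1,271.06| = €1,381.10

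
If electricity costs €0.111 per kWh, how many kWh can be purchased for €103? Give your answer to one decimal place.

927.9 kWh

€103 / €0.111 per kWh = 927.9 kWh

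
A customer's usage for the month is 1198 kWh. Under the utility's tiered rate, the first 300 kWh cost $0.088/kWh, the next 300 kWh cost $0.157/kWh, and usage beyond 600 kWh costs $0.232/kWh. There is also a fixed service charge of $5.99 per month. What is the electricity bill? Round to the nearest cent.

$218.23

First 300 kWh × $0.088 = $26.40
Next 300 kWh × $0.157 = $47.10
Remaining 598 kWh × $0.232 = $138.74
Energy charge = $212.24; + service $5.99 = $218.23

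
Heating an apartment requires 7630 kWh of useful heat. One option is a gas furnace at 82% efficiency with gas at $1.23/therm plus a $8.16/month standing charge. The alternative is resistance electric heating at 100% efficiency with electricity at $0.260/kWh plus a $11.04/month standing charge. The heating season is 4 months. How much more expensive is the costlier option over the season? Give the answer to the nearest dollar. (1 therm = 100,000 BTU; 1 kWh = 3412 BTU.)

$1605

Heat load = 7630 kWh × 3412 = 26,033,560 BTU
Gas: input = 26,033,560 / 0.82 = 31,748,244 BTU = 317.5 therm → 317.5 × $1.23 = $390.50; + 4 × $8.16 standing = $423.14
Electric: 26,033,560 BTU / 3412 = 7,630 kWh → × $0.260 = $1,983.80; + 4 × $11.04 standing = $2,027.96
Difference = |$423.14 − $2,027.96| = $1,604.82 ≈ $1605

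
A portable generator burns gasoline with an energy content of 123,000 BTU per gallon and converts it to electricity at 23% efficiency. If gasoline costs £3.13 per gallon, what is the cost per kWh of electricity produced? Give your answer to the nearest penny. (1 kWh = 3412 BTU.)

Electrical output per gallon = 123,000 BTU × 0.23 / 3412 BTU/kWh = 8.291 kWh
Cost per kWh = £3.13 / 8.291 kWh = £0.378

£0.38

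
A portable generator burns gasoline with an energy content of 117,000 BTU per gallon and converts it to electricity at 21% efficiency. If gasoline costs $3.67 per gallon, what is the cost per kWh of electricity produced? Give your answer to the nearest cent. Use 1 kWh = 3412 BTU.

$0.51

Electrical output per gallon = 117,000 BTU × 0.21 / 3412 BTU/kWh = 7.201 kWh
Cost per kWh = $3.67 / 7.201 kWh = $0.510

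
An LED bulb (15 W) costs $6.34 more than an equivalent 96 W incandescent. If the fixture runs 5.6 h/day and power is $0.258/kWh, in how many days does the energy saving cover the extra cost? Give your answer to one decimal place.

54.2 days

Power saved = 96 − 15 = 81 W
Daily energy saved = 81 W × 5.6 h = 453.6 Wh = 0.4536 kWh
Daily savings = 0.4536 × $0.258 = $0.1170
Payback = $6.34 / $0.1170 per day = 54.17 days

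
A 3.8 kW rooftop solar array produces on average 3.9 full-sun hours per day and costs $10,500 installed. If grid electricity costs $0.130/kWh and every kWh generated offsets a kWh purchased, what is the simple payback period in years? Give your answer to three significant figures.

14.9 years

Daily generation = 3.8 kW × 3.9 h = 14.82 kWh
Annual generation = 14.82 × 365 = 5409.3 kWh
Annual savings = 5409.3 × $0.130 = $703.21
Payback = $10,500 / $703.21 = 14.9 years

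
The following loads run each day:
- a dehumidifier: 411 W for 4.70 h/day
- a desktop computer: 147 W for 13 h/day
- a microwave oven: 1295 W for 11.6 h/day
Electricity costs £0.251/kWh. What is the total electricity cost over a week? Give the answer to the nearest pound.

£33

dehumidifier: 411 W × 4.70 h × 7 d = 13,522 Wh = 13.52 kWh
desktop computer: 147 W × 13 h × 7 d = 13,377 Wh = 13.38 kWh
microwave oven: 1295 W × 11.6 h × 7 d = 105,154 Wh = 105.2 kWh
Total energy = 13.52 + 13.38 + 105.2 = 132.1 kWh
Cost = 132.1 kWh × £0.251 = £33.15 ≈ £33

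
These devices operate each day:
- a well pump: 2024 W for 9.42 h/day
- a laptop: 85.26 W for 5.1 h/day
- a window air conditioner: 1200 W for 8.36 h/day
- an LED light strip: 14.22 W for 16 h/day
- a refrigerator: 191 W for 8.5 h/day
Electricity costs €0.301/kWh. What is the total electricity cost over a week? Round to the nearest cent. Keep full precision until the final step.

€66.13

well pump: 2024 W × 9.42 h × 7 d = 133,463 Wh = 133.5 kWh
laptop: 85.26 W × 5.1 h × 7 d = 3,044 Wh = 3.044 kWh
window air conditioner: 1200 W × 8.36 h × 7 d = 70,224 Wh = 70.22 kWh
LED light strip: 14.22 W × 16 h × 7 d = 1,593 Wh = 1.593 kWh
refrigerator: 191 W × 8.5 h × 7 d = 11,364 Wh = 11.36 kWh
Total energy = 133.5 + 3.044 + 70.22 + 1.593 + 11.36 = 219.7 kWh
Cost = 219.7 kWh × €0.301 = €66.13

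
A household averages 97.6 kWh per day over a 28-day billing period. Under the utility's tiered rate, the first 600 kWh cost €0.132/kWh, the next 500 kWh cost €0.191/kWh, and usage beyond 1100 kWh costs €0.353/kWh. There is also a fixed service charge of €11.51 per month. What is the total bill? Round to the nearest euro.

Usage = 97.6 kWh/day × 28 days = 2732.8 kWh
First 600 kWh × €0.132 = €79.20
Next 500 kWh × €0.191 = €95.50
Remaining 1632.8 kWh × €0.353 = €576.38
Energy charge = €751.08; + service €11.51 = €762.59 ≈ €763

€763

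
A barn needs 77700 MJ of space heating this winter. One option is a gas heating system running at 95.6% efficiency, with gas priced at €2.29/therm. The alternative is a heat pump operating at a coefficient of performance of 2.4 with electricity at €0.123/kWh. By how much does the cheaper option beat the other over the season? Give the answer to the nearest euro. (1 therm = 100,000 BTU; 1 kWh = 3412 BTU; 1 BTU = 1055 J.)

€658

Heat load = 77700 MJ = 77,700,000,000 J / 1055 = 73,649,289 BTU
Gas: input = 73,649,289 / 0.956 = 77,039,005 BTU = 770.4 therm → 770.4 × €2.29 = €1,764.19
Heat pump: 73,649,289 BTU / 3412 = 21,590 kWh heat; / 2.4 = 8,994 kWh in → × €0.123 = €1,106.25
Difference = |€1,764.19 − €1,106.25| = €657.94 ≈ €658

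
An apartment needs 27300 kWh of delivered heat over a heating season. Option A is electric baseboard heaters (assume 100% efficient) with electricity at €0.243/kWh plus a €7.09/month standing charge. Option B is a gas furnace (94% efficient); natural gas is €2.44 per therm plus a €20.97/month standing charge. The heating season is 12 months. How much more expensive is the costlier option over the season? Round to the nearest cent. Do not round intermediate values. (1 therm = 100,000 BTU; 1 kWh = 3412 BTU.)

€4049.47

Heat load = 27300 kWh × 3412 = 93,147,600 BTU
Gas: input = 93,147,600 / 0.94 = 99,093,191 BTU = 990.9 therm → 990.9 × €2.44 = €2,417.87; + 12 × €20.97 standing = €2,669.51
Electric: 93,147,600 BTU / 3412 = 27,300 kWh → × €0.243 = €6,633.90; + 12 × €7.09 standing = €6,718.98
Difference = |€2,669.51 − €6,718.98| = €4,049.47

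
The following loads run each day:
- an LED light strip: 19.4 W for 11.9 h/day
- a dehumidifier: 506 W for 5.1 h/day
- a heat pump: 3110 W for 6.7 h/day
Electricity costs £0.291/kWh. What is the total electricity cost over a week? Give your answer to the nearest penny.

£48.17

LED light strip: 19.4 W × 11.9 h × 7 d = 1,616 Wh = 1.616 kWh
dehumidifier: 506 W × 5.1 h × 7 d = 18,064 Wh = 18.06 kWh
heat pump: 3110 W × 6.7 h × 7 d = 145,859 Wh = 145.9 kWh
Total energy = 1.616 + 18.06 + 145.9 = 165.5 kWh
Cost = 165.5 kWh × £0.291 = £48.17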